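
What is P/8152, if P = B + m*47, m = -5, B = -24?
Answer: -259/8152 ≈ -0.031771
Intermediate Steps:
P = -259 (P = -24 - 5*47 = -24 - 235 = -259)
P/8152 = -259/8152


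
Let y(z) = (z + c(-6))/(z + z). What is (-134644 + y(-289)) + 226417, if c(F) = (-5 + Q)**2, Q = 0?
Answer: 26522529/289 ≈ 91774.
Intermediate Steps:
c(F) = 25 (c(F) = (-5 + 0)**2 = (-5)**2 = 25)
y(z) = (25 + z)/(2*z) (y(z) = (z + 25)/(z + z) = (25 + z)/((2*z)) = (25 + z)*(1/(2*z)) = (25 + z)/(2*z))
(-134644 + y(-289)) + 226417 = (-134644 + (1/2)*(25 - 289)/(-289)) + 226417 = (-134644 + (1/2)*(-1/289)*(-264)) + 226417 = (-134644 + 132/289) + 226417 = -38911984/289 + 226417 = 26522529/289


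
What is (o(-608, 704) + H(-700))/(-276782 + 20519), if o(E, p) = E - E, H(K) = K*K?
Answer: -70000/36609 ≈ -1.9121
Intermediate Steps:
H(K) = K²
o(E, p) = 0
(o(-608, 704) + H(-700))/(-276782 + 20519) = (0 + (-700)²)/(-276782 + 20519) = (0 + 490000)/(-256263) = 490000*(-1/256263) = -70000/36609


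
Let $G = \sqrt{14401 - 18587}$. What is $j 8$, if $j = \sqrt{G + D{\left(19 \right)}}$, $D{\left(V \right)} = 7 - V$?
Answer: $8 \sqrt{-12 + i \sqrt{4186}} \approx 41.493 + 49.897 i$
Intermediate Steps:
$G = i \sqrt{4186}$ ($G = \sqrt{-4186} = i \sqrt{4186} \approx 64.699 i$)
$j = \sqrt{-12 + i \sqrt{4186}}$ ($j = \sqrt{i \sqrt{4186} + \left(7 - 19\right)} = \sqrt{i \sqrt{4186} - 12} = \sqrt{-12 + i \sqrt{4186}} \approx 5.1867 + 6.2371 i$)
$j 8 = \sqrt{-12 + i \sqrt{4186}} \cdot 8 = 8 \sqrt{-12 + i \sqrt{4186}}$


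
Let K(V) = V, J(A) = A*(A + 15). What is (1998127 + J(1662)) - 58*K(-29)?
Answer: 4786983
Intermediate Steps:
J(A) = A*(15 + A)
(1998127 + J(1662)) - 58*K(-29) = (1998127 + 1662*(15 + 1662)) - 58*(-29) = (1998127 + 1662*1677) + 1682 = (1998127 + 2787174) + 1682 = 4785301 + 1682 = 4786983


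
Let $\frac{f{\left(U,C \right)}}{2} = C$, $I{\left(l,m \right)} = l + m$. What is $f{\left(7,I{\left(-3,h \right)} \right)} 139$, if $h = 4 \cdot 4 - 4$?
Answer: $2502$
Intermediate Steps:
$h = 12$ ($h = 16 - 4 = 12$)
$f{\left(U,C \right)} = 2 C$
$f{\left(7,I{\left(-3,h \right)} \right)} 139 = 2 \left(-3 + 12\right) 139 = 2 \cdot 9 \cdot 139 = 18 \cdot 139 = 2502$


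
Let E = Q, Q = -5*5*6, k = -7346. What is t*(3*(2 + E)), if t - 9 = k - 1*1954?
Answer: 4125204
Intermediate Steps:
t = -9291 (t = 9 + (-7346 - 1*1954) = 9 + (-7346 - 1954) = 9 - 9300 = -9291)
Q = -150 (Q = -25*6 = -150)
E = -150
t*(3*(2 + E)) = -27873*(2 - 150) = -27873*(-148) = -9291*(-444) = 4125204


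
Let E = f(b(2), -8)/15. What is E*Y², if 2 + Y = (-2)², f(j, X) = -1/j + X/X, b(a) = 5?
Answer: 16/75 ≈ 0.21333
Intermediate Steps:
f(j, X) = 1 - 1/j (f(j, X) = -1/j + 1 = 1 - 1/j)
Y = 2 (Y = -2 + (-2)² = -2 + 4 = 2)
E = 4/75 (E = ((-1 + 5)/5)/15 = ((⅕)*4)*(1/15) = (⅘)*(1/15) = 4/75 ≈ 0.053333)
E*Y² = (4/75)*2² = (4/75)*4 = 16/75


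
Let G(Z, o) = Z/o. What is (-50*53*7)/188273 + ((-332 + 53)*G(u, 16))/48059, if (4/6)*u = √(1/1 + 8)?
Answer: -29000575903/289542787424 ≈ -0.10016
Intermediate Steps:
u = 9/2 (u = 3*√(1/1 + 8)/2 = 3*√(1 + 8)/2 = 3*√9/2 = (3/2)*3 = 9/2 ≈ 4.5000)
(-50*53*7)/188273 + ((-332 + 53)*G(u, 16))/48059 = (-50*53*7)/188273 + ((-332 + 53)*((9/2)/16))/48059 = -2650*7*(1/188273) - 2511/(2*16)*(1/48059) = -18550*1/188273 - 279*9/32*(1/48059) = -18550/188273 - 2511/32*1/48059 = -18550/188273 - 2511/1537888 = -29000575903/289542787424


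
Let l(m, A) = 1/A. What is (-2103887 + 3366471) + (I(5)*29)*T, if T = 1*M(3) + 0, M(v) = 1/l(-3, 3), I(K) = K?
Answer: 1263019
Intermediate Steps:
M(v) = 3 (M(v) = 1/(1/3) = 1/(⅓) = 3)
T = 3 (T = 1*3 + 0 = 3 + 0 = 3)
(-2103887 + 3366471) + (I(5)*29)*T = (-2103887 + 3366471) + (5*29)*3 = 1262584 + 145*3 = 1262584 + 435 = 1263019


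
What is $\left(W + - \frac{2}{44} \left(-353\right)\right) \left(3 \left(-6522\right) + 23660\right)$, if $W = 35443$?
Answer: $\frac{1596862653}{11} \approx 1.4517 \cdot 10^{8}$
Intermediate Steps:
$\left(W + - \frac{2}{44} \left(-353\right)\right) \left(3 \left(-6522\right) + 23660\right) = \left(35443 + - \frac{2}{44} \left(-353\right)\right) \left(3 \left(-6522\right) + 23660\right) = \left(35443 + \left(-2\right) \frac{1}{44} \left(-353\right)\right) \left(-19566 + 23660\right) = \left(35443 - - \frac{353}{22}\right) 4094 = \left(35443 + \frac{353}{22}\right) 4094 = \frac{780099}{22} \cdot 4094 = \frac{1596862653}{11}$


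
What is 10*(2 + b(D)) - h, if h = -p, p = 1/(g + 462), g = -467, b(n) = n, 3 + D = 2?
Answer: 49/5 ≈ 9.8000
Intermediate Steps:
D = -1 (D = -3 + 2 = -1)
p = -1/5 (p = 1/(-467 + 462) = 1/(-5) = -1/5 ≈ -0.20000)
h = 1/5 (h = -1*(-1/5) = 1/5 ≈ 0.20000)
10*(2 + b(D)) - h = 10*(2 - 1) - 1*1/5 = 10*1 - 1/5 = 10 - 1/5 = 49/5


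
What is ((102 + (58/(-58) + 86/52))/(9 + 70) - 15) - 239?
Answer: -519047/2054 ≈ -252.70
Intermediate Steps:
((102 + (58/(-58) + 86/52))/(9 + 70) - 15) - 239 = ((102 + (58*(-1/58) + 86*(1/52)))/79 - 15) - 239 = ((102 + (-1 + 43/26))*(1/79) - 15) - 239 = ((102 + 17/26)*(1/79) - 15) - 239 = ((2669/26)*(1/79) - 15) - 239 = (2669/2054 - 15) - 239 = -28141/2054 - 239 = -519047/2054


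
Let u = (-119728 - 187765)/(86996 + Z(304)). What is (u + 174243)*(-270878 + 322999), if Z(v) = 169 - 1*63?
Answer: 791019896597453/87102 ≈ 9.0815e+9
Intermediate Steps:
Z(v) = 106 (Z(v) = 169 - 63 = 106)
u = -307493/87102 (u = (-119728 - 187765)/(86996 + 106) = -307493/87102 ≈ -3.5303)
(u + 174243)*(-270878 + 322999) = (-307493/87102 + 174243)*(-270878 + 322999) = (15176606293/87102)*52121 = 791019896597453/87102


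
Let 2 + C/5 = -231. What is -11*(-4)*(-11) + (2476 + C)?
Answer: 827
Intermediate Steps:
C = -1165 (C = -10 + 5*(-231) = -10 - 1155 = -1165)
-11*(-4)*(-11) + (2476 + C) = -11*(-4)*(-11) + (2476 - 1165) = 44*(-11) + 1311 = -484 + 1311 = 827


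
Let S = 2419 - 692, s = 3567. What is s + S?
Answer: 5294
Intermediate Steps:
S = 1727
s + S = 3567 + 1727 = 5294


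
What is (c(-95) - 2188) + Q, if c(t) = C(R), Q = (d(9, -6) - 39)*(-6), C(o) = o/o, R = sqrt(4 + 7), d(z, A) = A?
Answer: -1917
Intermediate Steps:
R = sqrt(11) ≈ 3.3166
C(o) = 1
Q = 270 (Q = (-6 - 39)*(-6) = -45*(-6) = 270)
c(t) = 1
(c(-95) - 2188) + Q = (1 - 2188) + 270 = -2187 + 270 = -1917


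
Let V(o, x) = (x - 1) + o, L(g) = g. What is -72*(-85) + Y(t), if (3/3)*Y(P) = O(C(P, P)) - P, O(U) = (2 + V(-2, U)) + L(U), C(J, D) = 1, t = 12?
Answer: 6109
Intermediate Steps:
V(o, x) = -1 + o + x (V(o, x) = (-1 + x) + o = -1 + o + x)
O(U) = -1 + 2*U (O(U) = (2 + (-1 - 2 + U)) + U = (2 + (-3 + U)) + U = (-1 + U) + U = -1 + 2*U)
Y(P) = 1 - P (Y(P) = (-1 + 2*1) - P = (-1 + 2) - P = 1 - P)
-72*(-85) + Y(t) = -72*(-85) + (1 - 1*12) = 6120 + (1 - 12) = 6120 - 11 = 6109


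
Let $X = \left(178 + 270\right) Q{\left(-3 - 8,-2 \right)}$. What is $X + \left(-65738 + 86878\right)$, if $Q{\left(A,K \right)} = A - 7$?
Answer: $13076$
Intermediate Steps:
$Q{\left(A,K \right)} = -7 + A$ ($Q{\left(A,K \right)} = A - 7 = -7 + A$)
$X = -8064$ ($X = \left(178 + 270\right) \left(-7 - 11\right) = 448 \left(-7 - 11\right) = 448 \left(-18\right) = -8064$)
$X + \left(-65738 + 86878\right) = -8064 + \left(-65738 + 86878\right) = -8064 + 21140 = 13076$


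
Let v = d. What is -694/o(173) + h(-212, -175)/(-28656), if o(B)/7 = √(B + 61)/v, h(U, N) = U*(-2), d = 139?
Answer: -53/3582 - 48233*√26/273 ≈ -900.90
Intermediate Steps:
v = 139
h(U, N) = -2*U
o(B) = 7*√(61 + B)/139 (o(B) = 7*(√(B + 61)/139) = 7*(√(61 + B)*(1/139)) = 7*(√(61 + B)/139) = 7*√(61 + B)/139)
-694/o(173) + h(-212, -175)/(-28656) = -694*139/(7*√(61 + 173)) - 2*(-212)/(-28656) = -694*139*√26/546 + 424*(-1/28656) = -694*139*√26/546 - 53/3582 = -48233*√26/273 - 53/3582 = -53/3582 - 48233*√26/273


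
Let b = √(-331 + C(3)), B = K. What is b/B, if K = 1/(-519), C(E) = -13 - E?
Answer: -519*I*√347 ≈ -9667.9*I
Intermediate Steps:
K = -1/519 ≈ -0.0019268
B = -1/519 ≈ -0.0019268
b = I*√347 (b = √(-331 + (-13 - 1*3)) = √(-331 + (-13 - 3)) = √(-331 - 16) = √(-347) = I*√347 ≈ 18.628*I)
b/B = (I*√347)/(-1/519) = (I*√347)*(-519) = -519*I*√347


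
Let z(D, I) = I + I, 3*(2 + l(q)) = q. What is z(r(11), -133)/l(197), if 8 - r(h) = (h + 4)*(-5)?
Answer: -798/191 ≈ -4.1780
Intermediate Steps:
l(q) = -2 + q/3
r(h) = 28 + 5*h (r(h) = 8 - (h + 4)*(-5) = 8 - (4 + h)*(-5) = 8 - (-20 - 5*h) = 8 + (20 + 5*h) = 28 + 5*h)
z(D, I) = 2*I
z(r(11), -133)/l(197) = (2*(-133))/(-2 + (⅓)*197) = -266/(-2 + 197/3) = -266/191/3 = -266*3/191 = -798/191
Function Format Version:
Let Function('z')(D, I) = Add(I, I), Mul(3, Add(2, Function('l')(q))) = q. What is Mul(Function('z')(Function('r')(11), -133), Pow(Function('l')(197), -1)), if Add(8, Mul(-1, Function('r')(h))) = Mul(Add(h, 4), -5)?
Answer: Rational(-798, 191) ≈ -4.1780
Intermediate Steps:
Function('l')(q) = Add(-2, Mul(Rational(1, 3), q))
Function('r')(h) = Add(28, Mul(5, h)) (Function('r')(h) = Add(8, Mul(-1, Mul(Add(h, 4), -5))) = Add(8, Mul(-1, Mul(Add(4, h), -5))) = Add(8, Mul(-1, Add(-20, Mul(-5, h)))) = Add(8, Add(20, Mul(5, h))) = Add(28, Mul(5, h)))
Function('z')(D, I) = Mul(2, I)
Mul(Function('z')(Function('r')(11), -133), Pow(Function('l')(197), -1)) = Mul(Mul(2, -133), Pow(Add(-2, Mul(Rational(1, 3), 197)), -1)) = Mul(-266, Pow(Add(-2, Rational(197, 3)), -1)) = Mul(-266, Pow(Rational(191, 3), -1)) = Mul(-266, Rational(3, 191)) = Rational(-798, 191)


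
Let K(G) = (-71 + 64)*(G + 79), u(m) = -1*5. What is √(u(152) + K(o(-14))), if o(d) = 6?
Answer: 10*I*√6 ≈ 24.495*I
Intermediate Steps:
u(m) = -5
K(G) = -553 - 7*G (K(G) = -7*(79 + G) = -553 - 7*G)
√(u(152) + K(o(-14))) = √(-5 + (-553 - 7*6)) = √(-5 + (-553 - 42)) = √(-5 - 595) = √(-600) = 10*I*√6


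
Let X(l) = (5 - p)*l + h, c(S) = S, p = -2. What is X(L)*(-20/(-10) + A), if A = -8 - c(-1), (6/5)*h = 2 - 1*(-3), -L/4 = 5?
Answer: 4075/6 ≈ 679.17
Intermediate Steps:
L = -20 (L = -4*5 = -20)
h = 25/6 (h = 5*(2 - 1*(-3))/6 = 5*(2 + 3)/6 = (⅚)*5 = 25/6 ≈ 4.1667)
A = -7 (A = -8 - 1*(-1) = -8 + 1 = -7)
X(l) = 25/6 + 7*l (X(l) = (5 - 1*(-2))*l + 25/6 = (5 + 2)*l + 25/6 = 7*l + 25/6 = 25/6 + 7*l)
X(L)*(-20/(-10) + A) = (25/6 + 7*(-20))*(-20/(-10) - 7) = (25/6 - 140)*(-20*(-⅒) - 7) = -815*(2 - 7)/6 = -815/6*(-5) = 4075/6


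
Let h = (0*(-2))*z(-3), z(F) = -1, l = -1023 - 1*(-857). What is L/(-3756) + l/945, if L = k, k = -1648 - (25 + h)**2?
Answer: 508163/1183140 ≈ 0.42950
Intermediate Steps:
l = -166 (l = -1023 + 857 = -166)
h = 0 (h = (0*(-2))*(-1) = 0*(-1) = 0)
k = -2273 (k = -1648 - (25 + 0)**2 = -1648 - 1*25**2 = -1648 - 1*625 = -1648 - 625 = -2273)
L = -2273
L/(-3756) + l/945 = -2273/(-3756) - 166/945 = -2273*(-1/3756) - 166*1/945 = 2273/3756 - 166/945 = 508163/1183140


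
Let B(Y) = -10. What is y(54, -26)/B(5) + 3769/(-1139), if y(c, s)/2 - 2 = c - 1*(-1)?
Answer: -83768/5695 ≈ -14.709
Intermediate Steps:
y(c, s) = 6 + 2*c (y(c, s) = 4 + 2*(c - 1*(-1)) = 4 + 2*(c + 1) = 4 + 2*(1 + c) = 4 + (2 + 2*c) = 6 + 2*c)
y(54, -26)/B(5) + 3769/(-1139) = (6 + 2*54)/(-10) + 3769/(-1139) = (6 + 108)*(-⅒) + 3769*(-1/1139) = 114*(-⅒) - 3769/1139 = -57/5 - 3769/1139 = -83768/5695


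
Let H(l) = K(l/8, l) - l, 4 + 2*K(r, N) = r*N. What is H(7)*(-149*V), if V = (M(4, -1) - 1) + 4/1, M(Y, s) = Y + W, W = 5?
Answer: 42465/4 ≈ 10616.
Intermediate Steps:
M(Y, s) = 5 + Y (M(Y, s) = Y + 5 = 5 + Y)
K(r, N) = -2 + N*r/2 (K(r, N) = -2 + (r*N)/2 = -2 + (N*r)/2 = -2 + N*r/2)
V = 12 (V = ((5 + 4) - 1) + 4/1 = (9 - 1) + 4*1 = 8 + 4 = 12)
H(l) = -2 - l + l²/16 (H(l) = (-2 + l*(l/8)/2) - l = (-2 + l²/16) - l = -2 - l + l²/16)
H(7)*(-149*V) = (-2 - 1*7 + (1/16)*7²)*(-149*12) = (-2 - 7 + (1/16)*49)*(-1788) = (-2 - 7 + 49/16)*(-1788) = -95/16*(-1788) = 42465/4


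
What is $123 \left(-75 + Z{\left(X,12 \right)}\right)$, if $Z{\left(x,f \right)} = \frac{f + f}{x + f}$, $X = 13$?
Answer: $- \frac{227673}{25} \approx -9106.9$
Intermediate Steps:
$Z{\left(x,f \right)} = \frac{2 f}{f + x}$
$123 \left(-75 + Z{\left(X,12 \right)}\right) = 123 \left(-75 + 2 \cdot 12 \frac{1}{12 + 13}\right) = 123 \left(-75 + 2 \cdot 12 \cdot \frac{1}{25}\right) = 123 \left(-75 + \frac{24}{25}\right) = 123 \left(- \frac{1851}{25}\right) = - \frac{227673}{25}$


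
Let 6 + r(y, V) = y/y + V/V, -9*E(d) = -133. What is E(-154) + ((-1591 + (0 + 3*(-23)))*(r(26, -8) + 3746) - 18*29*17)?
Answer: -55985213/9 ≈ -6.2206e+6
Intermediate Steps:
E(d) = 133/9 (E(d) = -⅑*(-133) = 133/9)
r(y, V) = -4 (r(y, V) = -6 + (y/y + V/V) = -6 + (1 + 1) = -6 + 2 = -4)
E(-154) + ((-1591 + (0 + 3*(-23)))*(r(26, -8) + 3746) - 18*29*17) = 133/9 + ((-1591 + (0 + 3*(-23)))*(-4 + 3746) - 18*29*17) = 133/9 + ((-1591 + (0 - 69))*3742 - 522*17) = 133/9 + ((-1591 - 69)*3742 - 8874) = 133/9 + (-1660*3742 - 8874) = 133/9 + (-6211720 - 8874) = 133/9 - 6220594 = -55985213/9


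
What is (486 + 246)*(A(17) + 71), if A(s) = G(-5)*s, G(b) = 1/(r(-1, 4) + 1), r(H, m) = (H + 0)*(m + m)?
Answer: 351360/7 ≈ 50194.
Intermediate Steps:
r(H, m) = 2*H*m (r(H, m) = H*(2*m) = 2*H*m)
G(b) = -⅐ (G(b) = 1/(2*(-1)*4 + 1) = 1/(-8 + 1) = 1/(-7) = -⅐)
A(s) = -s/7
(486 + 246)*(A(17) + 71) = (486 + 246)*(-⅐*17 + 71) = 732*(-17/7 + 71) = 732*(480/7) = 351360/7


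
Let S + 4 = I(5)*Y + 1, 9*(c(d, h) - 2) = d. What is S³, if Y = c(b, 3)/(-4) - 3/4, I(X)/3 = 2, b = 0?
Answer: -9261/8 ≈ -1157.6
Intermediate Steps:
I(X) = 6 (I(X) = 3*2 = 6)
c(d, h) = 2 + d/9
Y = -5/4 (Y = (2 + (⅑)*0)/(-4) - 3/4 = (2 + 0)*(-¼) - 3*¼ = 2*(-¼) - ¾ = -½ - ¾ = -5/4 ≈ -1.2500)
S = -21/2 (S = -4 + (6*(-5/4) + 1) = -4 + (-15/2 + 1) = -4 - 13/2 = -21/2 ≈ -10.500)
S³ = (-21/2)³ = -9261/8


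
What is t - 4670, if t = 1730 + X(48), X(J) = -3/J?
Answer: -47041/16 ≈ -2940.1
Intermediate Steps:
t = 27679/16 (t = 1730 - 3/48 = 1730 - 3*1/48 = 1730 - 1/16 = 27679/16 ≈ 1729.9)
t - 4670 = 27679/16 - 4670 = -47041/16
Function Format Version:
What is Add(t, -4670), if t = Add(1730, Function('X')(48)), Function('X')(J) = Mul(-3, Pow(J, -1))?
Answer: Rational(-47041, 16) ≈ -2940.1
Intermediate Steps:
t = Rational(27679, 16) (t = Add(1730, Mul(-3, Pow(48, -1))) = Add(1730, Mul(-3, Rational(1, 48))) = Add(1730, Rational(-1, 16)) = Rational(27679, 16) ≈ 1729.9)
Add(t, -4670) = Add(Rational(27679, 16), -4670) = Rational(-47041, 16)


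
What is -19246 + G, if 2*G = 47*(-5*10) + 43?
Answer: -40799/2 ≈ -20400.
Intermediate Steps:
G = -2307/2 (G = (47*(-5*10) + 43)/2 = (47*(-50) + 43)/2 = (-2350 + 43)/2 = (½)*(-2307) = -2307/2 ≈ -1153.5)
-19246 + G = -19246 - 2307/2 = -40799/2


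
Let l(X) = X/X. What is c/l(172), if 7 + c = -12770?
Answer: -12777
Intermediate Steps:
l(X) = 1
c = -12777 (c = -7 - 12770 = -12777)
c/l(172) = -12777/1 = -12777*1 = -12777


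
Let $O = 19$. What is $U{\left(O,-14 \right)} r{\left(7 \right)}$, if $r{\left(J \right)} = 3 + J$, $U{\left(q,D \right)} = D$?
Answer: $-140$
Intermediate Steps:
$U{\left(O,-14 \right)} r{\left(7 \right)} = - 14 \left(3 + 7\right) = \left(-14\right) 10 = -140$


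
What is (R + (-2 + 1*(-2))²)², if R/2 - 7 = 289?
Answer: 369664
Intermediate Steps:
R = 592 (R = 14 + 2*289 = 14 + 578 = 592)
(R + (-2 + 1*(-2))²)² = (592 + (-2 + 1*(-2))²)² = (592 + (-2 - 2)²)² = (592 + (-4)²)² = (592 + 16)² = 608² = 369664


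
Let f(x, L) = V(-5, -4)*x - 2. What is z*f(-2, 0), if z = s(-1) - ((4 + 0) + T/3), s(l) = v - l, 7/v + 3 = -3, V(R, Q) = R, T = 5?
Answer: -140/3 ≈ -46.667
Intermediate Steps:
v = -7/6 (v = 7/(-3 - 3) = 7/(-6) = 7*(-⅙) = -7/6 ≈ -1.1667)
s(l) = -7/6 - l
f(x, L) = -2 - 5*x (f(x, L) = -5*x - 2 = -2 - 5*x)
z = -35/6 (z = (-7/6 - 1*(-1)) - ((4 + 0) + 5/3) = (-7/6 + 1) - (4 + 5*(⅓)) = -⅙ - (4 + 5/3) = -⅙ - 1*17/3 = -⅙ - 17/3 = -35/6 ≈ -5.8333)
z*f(-2, 0) = -35*(-2 - 5*(-2))/6 = -35*(-2 + 10)/6 = -35/6*8 = -140/3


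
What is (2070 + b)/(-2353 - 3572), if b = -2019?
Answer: -17/1975 ≈ -0.0086076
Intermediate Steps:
(2070 + b)/(-2353 - 3572) = (2070 - 2019)/(-2353 - 3572) = 51/(-5925) = 51*(-1/5925) = -17/1975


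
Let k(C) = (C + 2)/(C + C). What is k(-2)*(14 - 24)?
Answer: 0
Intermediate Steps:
k(C) = (2 + C)/(2*C) (k(C) = (2 + C)/((2*C)) = (2 + C)*(1/(2*C)) = (2 + C)/(2*C))
k(-2)*(14 - 24) = ((1/2)*(2 - 2)/(-2))*(14 - 24) = ((1/2)*(-1/2)*0)*(-10) = 0*(-10) = 0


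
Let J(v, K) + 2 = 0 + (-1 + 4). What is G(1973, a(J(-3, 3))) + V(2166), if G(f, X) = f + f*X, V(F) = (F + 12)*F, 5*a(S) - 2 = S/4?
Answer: 94408177/20 ≈ 4.7204e+6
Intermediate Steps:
J(v, K) = 1 (J(v, K) = -2 + (0 + (-1 + 4)) = -2 + (0 + 3) = -2 + 3 = 1)
a(S) = 2/5 + S/20 (a(S) = 2/5 + (S/4)/5 = 2/5 + S/20)
V(F) = F*(12 + F) (V(F) = (12 + F)*F = F*(12 + F))
G(f, X) = f + X*f
G(1973, a(J(-3, 3))) + V(2166) = 1973*(1 + (2/5 + (1/20)*1)) + 2166*(12 + 2166) = 1973*(1 + (2/5 + 1/20)) + 2166*2178 = 1973*(1 + 9/20) + 4717548 = 1973*(29/20) + 4717548 = 57217/20 + 4717548 = 94408177/20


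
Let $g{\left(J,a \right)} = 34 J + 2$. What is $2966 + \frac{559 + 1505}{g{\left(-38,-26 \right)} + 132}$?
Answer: $\frac{572094}{193} \approx 2964.2$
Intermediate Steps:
$g{\left(J,a \right)} = 2 + 34 J$
$2966 + \frac{559 + 1505}{g{\left(-38,-26 \right)} + 132} = 2966 + \frac{559 + 1505}{\left(2 + 34 \left(-38\right)\right) + 132} = 2966 + \frac{2064}{\left(2 - 1292\right) + 132} = 2966 + \frac{2064}{-1290 + 132} = 2966 + \frac{2064}{-1158} = 2966 + 2064 \left(- \frac{1}{1158}\right) = 2966 - \frac{344}{193} = \frac{572094}{193}$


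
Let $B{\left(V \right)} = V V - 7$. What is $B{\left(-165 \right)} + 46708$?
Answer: $73926$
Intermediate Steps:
$B{\left(V \right)} = -7 + V^{2}$ ($B{\left(V \right)} = V^{2} - 7 = -7 + V^{2}$)
$B{\left(-165 \right)} + 46708 = \left(-7 + \left(-165\right)^{2}\right) + 46708 = \left(-7 + 27225\right) + 46708 = 27218 + 46708 = 73926$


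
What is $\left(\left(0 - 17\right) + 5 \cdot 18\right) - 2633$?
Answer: $-2560$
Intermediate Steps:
$\left(\left(0 - 17\right) + 5 \cdot 18\right) - 2633 = \left(-17 + 90\right) - 2633 = 73 - 2633 = -2560$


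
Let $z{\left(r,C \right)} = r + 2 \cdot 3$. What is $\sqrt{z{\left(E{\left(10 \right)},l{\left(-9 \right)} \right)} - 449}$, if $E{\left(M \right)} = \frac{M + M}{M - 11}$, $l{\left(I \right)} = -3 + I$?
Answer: $i \sqrt{463} \approx 21.517 i$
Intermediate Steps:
$E{\left(M \right)} = \frac{2 M}{-11 + M}$
$z{\left(r,C \right)} = 6 + r$ ($z{\left(r,C \right)} = r + 6 = 6 + r$)
$\sqrt{z{\left(E{\left(10 \right)},l{\left(-9 \right)} \right)} - 449} = \sqrt{\left(6 + 2 \cdot 10 \frac{1}{-11 + 10}\right) - 449} = \sqrt{\left(6 + 2 \cdot 10 \frac{1}{-1}\right) - 449} = \sqrt{\left(6 + 2 \cdot 10 \left(-1\right)\right) - 449} = \sqrt{\left(6 - 20\right) - 449} = \sqrt{-14 - 449} = \sqrt{-463} = i \sqrt{463}$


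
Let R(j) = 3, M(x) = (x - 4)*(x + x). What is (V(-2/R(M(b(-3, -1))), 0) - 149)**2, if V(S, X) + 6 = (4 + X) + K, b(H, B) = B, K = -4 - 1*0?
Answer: 24025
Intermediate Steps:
K = -4 (K = -4 + 0 = -4)
M(x) = 2*x*(-4 + x) (M(x) = (-4 + x)*(2*x) = 2*x*(-4 + x))
V(S, X) = -6 + X (V(S, X) = -6 + ((4 + X) - 4) = -6 + X)
(V(-2/R(M(b(-3, -1))), 0) - 149)**2 = ((-6 + 0) - 149)**2 = (-6 - 149)**2 = (-155)**2 = 24025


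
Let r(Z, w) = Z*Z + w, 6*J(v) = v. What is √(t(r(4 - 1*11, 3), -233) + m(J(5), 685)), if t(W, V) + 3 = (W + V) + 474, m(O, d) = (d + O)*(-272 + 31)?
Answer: 5*I*√237594/6 ≈ 406.2*I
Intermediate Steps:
J(v) = v/6
m(O, d) = -241*O - 241*d (m(O, d) = (O + d)*(-241) = -241*O - 241*d)
r(Z, w) = w + Z² (r(Z, w) = Z² + w = w + Z²)
t(W, V) = 471 + V + W (t(W, V) = -3 + ((W + V) + 474) = -3 + ((V + W) + 474) = -3 + (474 + V + W) = 471 + V + W)
√(t(r(4 - 1*11, 3), -233) + m(J(5), 685)) = √((471 - 233 + (3 + (4 - 1*11)²)) + (-241*5/6 - 241*685)) = √((471 - 233 + (3 + (4 - 11)²)) + (-241*⅚ - 165085)) = √((471 - 233 + (3 + (-7)²)) + (-1205/6 - 165085)) = √((471 - 233 + (3 + 49)) - 991715/6) = √((471 - 233 + 52) - 991715/6) = √(290 - 991715/6) = √(-989975/6) = 5*I*√237594/6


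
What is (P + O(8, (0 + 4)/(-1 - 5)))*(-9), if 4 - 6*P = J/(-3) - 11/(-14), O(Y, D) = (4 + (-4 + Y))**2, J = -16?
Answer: -16039/28 ≈ -572.82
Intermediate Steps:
O(Y, D) = Y**2
P = -89/252 (P = 2/3 - (-16/(-3) - 11/(-14))/6 = 2/3 - (-16*(-1/3) - 11*(-1/14))/6 = 2/3 - (16/3 + 11/14)/6 = 2/3 - 1/6*257/42 = 2/3 - 257/252 = -89/252 ≈ -0.35317)
(P + O(8, (0 + 4)/(-1 - 5)))*(-9) = (-89/252 + 8**2)*(-9) = (-89/252 + 64)*(-9) = (16039/252)*(-9) = -16039/28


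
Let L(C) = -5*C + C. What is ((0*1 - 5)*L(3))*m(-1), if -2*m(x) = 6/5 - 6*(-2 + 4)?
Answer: 324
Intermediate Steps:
L(C) = -4*C
m(x) = 27/5 (m(x) = -(6/5 - 6*(-2 + 4))/2 = -(6*(⅕) - 6*2)/2 = -(6/5 - 1*12)/2 = -(6/5 - 12)/2 = -½*(-54/5) = 27/5)
((0*1 - 5)*L(3))*m(-1) = ((0*1 - 5)*(-4*3))*(27/5) = ((0 - 5)*(-12))*(27/5) = -5*(-12)*(27/5) = 60*(27/5) = 324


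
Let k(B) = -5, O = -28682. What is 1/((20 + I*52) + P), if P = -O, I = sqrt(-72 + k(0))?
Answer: 14351/412006506 - 13*I*sqrt(77)/206003253 ≈ 3.4832e-5 - 5.5375e-7*I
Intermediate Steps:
I = I*sqrt(77) (I = sqrt(-72 - 5) = sqrt(-77) = I*sqrt(77) ≈ 8.775*I)
P = 28682 (P = -1*(-28682) = 28682)
1/((20 + I*52) + P) = 1/((20 + (I*sqrt(77))*52) + 28682) = 1/((20 + 52*I*sqrt(77)) + 28682) = 1/(28702 + 52*I*sqrt(77))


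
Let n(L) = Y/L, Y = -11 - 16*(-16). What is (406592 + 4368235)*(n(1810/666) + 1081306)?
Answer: 934589795067381/181 ≈ 5.1635e+12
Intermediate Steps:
Y = 245 (Y = -11 + 256 = 245)
n(L) = 245/L
(406592 + 4368235)*(n(1810/666) + 1081306) = (406592 + 4368235)*(245/((1810/666)) + 1081306) = 4774827*(245/((1810*(1/666))) + 1081306) = 4774827*(245/(905/333) + 1081306) = 4774827*(245*(333/905) + 1081306) = 4774827*(16317/181 + 1081306) = 4774827*(195732703/181) = 934589795067381/181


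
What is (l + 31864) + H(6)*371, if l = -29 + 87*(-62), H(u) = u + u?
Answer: 30893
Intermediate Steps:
H(u) = 2*u
l = -5423 (l = -29 - 5394 = -5423)
(l + 31864) + H(6)*371 = (-5423 + 31864) + (2*6)*371 = 26441 + 12*371 = 26441 + 4452 = 30893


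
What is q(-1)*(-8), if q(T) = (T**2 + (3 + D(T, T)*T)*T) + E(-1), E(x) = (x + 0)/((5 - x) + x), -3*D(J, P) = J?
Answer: 224/15 ≈ 14.933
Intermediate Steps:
D(J, P) = -J/3
E(x) = x/5
q(T) = -1/5 + T**2 + T*(3 - T**2/3) (q(T) = (T**2 + (3 + (-T/3)*T)*T) + (1/5)*(-1) = (T**2 + (3 - T**2/3)*T) - 1/5 = (T**2 + T*(3 - T**2/3)) - 1/5 = -1/5 + T**2 + T*(3 - T**2/3))
q(-1)*(-8) = (-1/5 + (-1)**2 + 3*(-1) - 1/3*(-1)**3)*(-8) = (-1/5 + 1 - 3 - 1/3*(-1))*(-8) = (-1/5 + 1 - 3 + 1/3)*(-8) = -28/15*(-8) = 224/15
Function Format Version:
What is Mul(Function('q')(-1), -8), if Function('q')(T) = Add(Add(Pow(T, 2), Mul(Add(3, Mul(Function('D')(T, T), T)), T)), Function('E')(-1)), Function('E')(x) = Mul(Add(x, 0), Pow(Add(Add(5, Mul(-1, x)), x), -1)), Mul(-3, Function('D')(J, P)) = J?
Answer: Rational(224, 15) ≈ 14.933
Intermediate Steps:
Function('D')(J, P) = Mul(Rational(-1, 3), J)
Function('E')(x) = Mul(Rational(1, 5), x) (Function('E')(x) = Mul(x, Pow(5, -1)) = Mul(x, Rational(1, 5)) = Mul(Rational(1, 5), x))
Function('q')(T) = Add(Rational(-1, 5), Pow(T, 2), Mul(T, Add(3, Mul(Rational(-1, 3), Pow(T, 2))))) (Function('q')(T) = Add(Add(Pow(T, 2), Mul(Add(3, Mul(Mul(Rational(-1, 3), T), T)), T)), Mul(Rational(1, 5), -1)) = Add(Add(Pow(T, 2), Mul(Add(3, Mul(Rational(-1, 3), Pow(T, 2))), T)), Rational(-1, 5)) = Add(Add(Pow(T, 2), Mul(T, Add(3, Mul(Rational(-1, 3), Pow(T, 2))))), Rational(-1, 5)) = Add(Rational(-1, 5), Pow(T, 2), Mul(T, Add(3, Mul(Rational(-1, 3), Pow(T, 2))))))
Mul(Function('q')(-1), -8) = Mul(Add(Rational(-1, 5), Pow(-1, 2), Mul(3, -1), Mul(Rational(-1, 3), Pow(-1, 3))), -8) = Mul(Add(Rational(-1, 5), 1, -3, Mul(Rational(-1, 3), -1)), -8) = Mul(Add(Rational(-1, 5), 1, -3, Rational(1, 3)), -8) = Mul(Rational(-28, 15), -8) = Rational(224, 15)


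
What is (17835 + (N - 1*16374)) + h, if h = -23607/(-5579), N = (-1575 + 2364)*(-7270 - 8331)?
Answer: -68664790905/5579 ≈ -1.2308e+7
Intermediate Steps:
N = -12309189 (N = 789*(-15601) = -12309189)
h = 23607/5579 (h = -23607*(-1/5579) = 23607/5579 ≈ 4.2314)
(17835 + (N - 1*16374)) + h = (17835 + (-12309189 - 1*16374)) + 23607/5579 = (17835 + (-12309189 - 16374)) + 23607/5579 = (17835 - 12325563) + 23607/5579 = -12307728 + 23607/5579 = -68664790905/5579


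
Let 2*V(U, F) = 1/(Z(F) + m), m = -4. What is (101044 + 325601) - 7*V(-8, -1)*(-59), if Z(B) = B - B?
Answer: 3412747/8 ≈ 4.2659e+5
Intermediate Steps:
Z(B) = 0
V(U, F) = -⅛ (V(U, F) = 1/(2*(0 - 4)) = (½)/(-4) = (½)*(-¼) = -⅛)
(101044 + 325601) - 7*V(-8, -1)*(-59) = (101044 + 325601) - 7*(-⅛)*(-59) = 426645 + (7/8)*(-59) = 426645 - 413/8 = 3412747/8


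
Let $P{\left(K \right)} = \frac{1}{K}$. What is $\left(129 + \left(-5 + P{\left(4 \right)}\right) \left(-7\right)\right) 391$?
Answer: $\frac{253759}{4} \approx 63440.0$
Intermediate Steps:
$\left(129 + \left(-5 + P{\left(4 \right)}\right) \left(-7\right)\right) 391 = \left(129 + \left(-5 + \frac{1}{4}\right) \left(-7\right)\right) 391 = \left(129 - - \frac{133}{4}\right) 391 = \left(129 + \frac{133}{4}\right) 391 = \frac{649}{4} \cdot 391 = \frac{253759}{4}$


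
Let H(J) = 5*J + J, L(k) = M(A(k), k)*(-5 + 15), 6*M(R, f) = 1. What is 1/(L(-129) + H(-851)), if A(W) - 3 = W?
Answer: -3/15313 ≈ -0.00019591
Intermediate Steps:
A(W) = 3 + W
M(R, f) = ⅙ (M(R, f) = (⅙)*1 = ⅙)
L(k) = 5/3 (L(k) = (-5 + 15)/6 = (⅙)*10 = 5/3)
H(J) = 6*J
1/(L(-129) + H(-851)) = 1/(5/3 + 6*(-851)) = 1/(5/3 - 5106) = 1/(-15313/3) = -3/15313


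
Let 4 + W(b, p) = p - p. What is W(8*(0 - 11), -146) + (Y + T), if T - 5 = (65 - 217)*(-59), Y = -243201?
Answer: -234232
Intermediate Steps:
W(b, p) = -4 (W(b, p) = -4 + (p - p) = -4 + 0 = -4)
T = 8973 (T = 5 + (65 - 217)*(-59) = 5 - 152*(-59) = 5 + 8968 = 8973)
W(8*(0 - 11), -146) + (Y + T) = -4 + (-243201 + 8973) = -4 - 234228 = -234232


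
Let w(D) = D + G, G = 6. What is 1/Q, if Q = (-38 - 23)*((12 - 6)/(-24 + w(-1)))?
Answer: 19/366 ≈ 0.051913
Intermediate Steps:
w(D) = 6 + D (w(D) = D + 6 = 6 + D)
Q = 366/19 (Q = (-38 - 23)*((12 - 6)/(-24 + (6 - 1))) = -366/(-24 + 5) = -366/(-19) = -366*(-1)/19 = -61*(-6/19) = 366/19 ≈ 19.263)
1/Q = 1/(366/19) = 19/366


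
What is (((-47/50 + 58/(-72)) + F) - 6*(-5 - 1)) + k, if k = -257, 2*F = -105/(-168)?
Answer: -800759/3600 ≈ -222.43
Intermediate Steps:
F = 5/16 (F = (-105/(-168))/2 = (-105*(-1/168))/2 = (½)*(5/8) = 5/16 ≈ 0.31250)
(((-47/50 + 58/(-72)) + F) - 6*(-5 - 1)) + k = (((-47/50 + 58/(-72)) + 5/16) - 6*(-5 - 1)) - 257 = (((-47*1/50 + 58*(-1/72)) + 5/16) - 6*(-6)) - 257 = (((-47/50 - 29/36) + 5/16) + 36) - 257 = ((-1571/900 + 5/16) + 36) - 257 = (-5159/3600 + 36) - 257 = 124441/3600 - 257 = -800759/3600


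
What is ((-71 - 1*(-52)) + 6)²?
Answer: 169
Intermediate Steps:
((-71 - 1*(-52)) + 6)² = ((-71 + 52) + 6)² = (-19 + 6)² = (-13)² = 169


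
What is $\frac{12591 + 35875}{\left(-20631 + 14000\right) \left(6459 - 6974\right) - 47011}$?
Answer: $\frac{24233}{1683977} \approx 0.01439$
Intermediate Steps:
$\frac{12591 + 35875}{\left(-20631 + 14000\right) \left(6459 - 6974\right) - 47011} = \frac{48466}{\left(-6631\right) \left(-515\right) - 47011} = \frac{48466}{3414965 - 47011} = \frac{48466}{3367954} = 48466 \cdot \frac{1}{3367954} = \frac{24233}{1683977}$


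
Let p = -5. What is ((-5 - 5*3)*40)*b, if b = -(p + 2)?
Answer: -2400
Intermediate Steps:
b = 3 (b = -(-5 + 2) = -1*(-3) = 3)
((-5 - 5*3)*40)*b = ((-5 - 5*3)*40)*3 = ((-5 - 15)*40)*3 = -20*40*3 = -800*3 = -2400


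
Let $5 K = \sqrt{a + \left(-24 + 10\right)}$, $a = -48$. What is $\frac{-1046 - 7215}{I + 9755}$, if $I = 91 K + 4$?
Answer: $- \frac{2015477475}{2381465447} + \frac{3758755 i \sqrt{62}}{2381465447} \approx -0.84632 + 0.012428 i$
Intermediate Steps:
$K = \frac{i \sqrt{62}}{5}$ ($K = \frac{\sqrt{-48 + \left(-24 + 10\right)}}{5} = \frac{\sqrt{-48 - 14}}{5} = \frac{\sqrt{-62}}{5} = \frac{i \sqrt{62}}{5} \approx 1.5748 i$)
$I = 4 + \frac{91 i \sqrt{62}}{5}$ ($I = 91 \frac{i \sqrt{62}}{5} + 4 = \frac{91 i \sqrt{62}}{5} + 4 = 4 + \frac{91 i \sqrt{62}}{5} \approx 4.0 + 143.31 i$)
$\frac{-1046 - 7215}{I + 9755} = \frac{-1046 - 7215}{\left(4 + \frac{91 i \sqrt{62}}{5}\right) + 9755} = - \frac{8261}{9759 + \frac{91 i \sqrt{62}}{5}}$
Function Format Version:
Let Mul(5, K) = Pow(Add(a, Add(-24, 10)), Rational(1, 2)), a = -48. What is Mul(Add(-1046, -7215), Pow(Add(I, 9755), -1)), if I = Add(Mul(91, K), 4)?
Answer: Add(Rational(-2015477475, 2381465447), Mul(Rational(3758755, 2381465447), I, Pow(62, Rational(1, 2)))) ≈ Add(-0.84632, Mul(0.012428, I))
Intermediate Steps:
K = Mul(Rational(1, 5), I, Pow(62, Rational(1, 2))) (K = Mul(Rational(1, 5), Pow(Add(-48, Add(-24, 10)), Rational(1, 2))) = Mul(Rational(1, 5), Pow(Add(-48, -14), Rational(1, 2))) = Mul(Rational(1, 5), Pow(-62, Rational(1, 2))) = Mul(Rational(1, 5), Mul(I, Pow(62, Rational(1, 2)))) = Mul(Rational(1, 5), I, Pow(62, Rational(1, 2))) ≈ Mul(1.5748, I))
I = Add(4, Mul(Rational(91, 5), I, Pow(62, Rational(1, 2)))) (I = Add(Mul(91, Mul(Rational(1, 5), I, Pow(62, Rational(1, 2)))), 4) = Add(Mul(Rational(91, 5), I, Pow(62, Rational(1, 2))), 4) = Add(4, Mul(Rational(91, 5), I, Pow(62, Rational(1, 2)))) ≈ Add(4.0000, Mul(143.31, I)))
Mul(Add(-1046, -7215), Pow(Add(I, 9755), -1)) = Mul(Add(-1046, -7215), Pow(Add(Add(4, Mul(Rational(91, 5), I, Pow(62, Rational(1, 2)))), 9755), -1)) = Mul(-8261, Pow(Add(9759, Mul(Rational(91, 5), I, Pow(62, Rational(1, 2)))), -1))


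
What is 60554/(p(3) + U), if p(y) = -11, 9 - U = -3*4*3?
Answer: 1781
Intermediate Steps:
U = 45 (U = 9 - (-3*4)*3 = 9 - (-12)*3 = 9 - 1*(-36) = 9 + 36 = 45)
60554/(p(3) + U) = 60554/(-11 + 45) = 60554/34 = 60554*(1/34) = 1781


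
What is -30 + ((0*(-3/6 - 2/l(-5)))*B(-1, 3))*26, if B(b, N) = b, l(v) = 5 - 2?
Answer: -30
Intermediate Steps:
l(v) = 3
-30 + ((0*(-3/6 - 2/l(-5)))*B(-1, 3))*26 = -30 + ((0*(-3/6 - 2/3))*(-1))*26 = -30 + ((0*(-3*1/6 - 2*1/3))*(-1))*26 = -30 + ((0*(-1/2 - 2/3))*(-1))*26 = -30 + ((0*(-7/6))*(-1))*26 = -30 + (0*(-1))*26 = -30 + 0*26 = -30 + 0 = -30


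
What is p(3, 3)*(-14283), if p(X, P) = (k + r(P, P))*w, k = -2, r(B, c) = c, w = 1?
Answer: -14283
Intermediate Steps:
p(X, P) = -2 + P (p(X, P) = (-2 + P)*1 = -2 + P)
p(3, 3)*(-14283) = (-2 + 3)*(-14283) = 1*(-14283) = -14283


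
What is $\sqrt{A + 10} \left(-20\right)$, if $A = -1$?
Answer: $-60$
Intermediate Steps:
$\sqrt{A + 10} \left(-20\right) = \sqrt{-1 + 10} \left(-20\right) = \sqrt{9} \left(-20\right) = 3 \left(-20\right) = -60$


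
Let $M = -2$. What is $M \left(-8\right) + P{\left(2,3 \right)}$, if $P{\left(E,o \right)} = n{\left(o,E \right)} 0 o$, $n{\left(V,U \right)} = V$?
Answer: $16$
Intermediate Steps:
$P{\left(E,o \right)} = 0$ ($P{\left(E,o \right)} = o 0 o = 0 o = 0$)
$M \left(-8\right) + P{\left(2,3 \right)} = \left(-2\right) \left(-8\right) + 0 = 16 + 0 = 16$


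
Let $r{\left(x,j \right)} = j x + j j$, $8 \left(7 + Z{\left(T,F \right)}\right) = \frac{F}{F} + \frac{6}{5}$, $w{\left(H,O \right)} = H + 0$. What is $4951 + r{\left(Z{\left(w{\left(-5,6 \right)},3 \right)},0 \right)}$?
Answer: $4951$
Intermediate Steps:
$w{\left(H,O \right)} = H$
$Z{\left(T,F \right)} = - \frac{269}{40}$ ($Z{\left(T,F \right)} = -7 + \frac{\frac{F}{F} + \frac{6}{5}}{8} = -7 + \frac{1 + 6 \cdot \frac{1}{5}}{8} = -7 + \frac{1 + \frac{6}{5}}{8} = -7 + \frac{1}{8} \cdot \frac{11}{5} = -7 + \frac{11}{40} = - \frac{269}{40}$)
$r{\left(x,j \right)} = j^{2} + j x$ ($r{\left(x,j \right)} = j x + j^{2} = j^{2} + j x$)
$4951 + r{\left(Z{\left(w{\left(-5,6 \right)},3 \right)},0 \right)} = 4951 + 0 \left(0 - \frac{269}{40}\right) = 4951 + 0 \left(- \frac{269}{40}\right) = 4951 + 0 = 4951$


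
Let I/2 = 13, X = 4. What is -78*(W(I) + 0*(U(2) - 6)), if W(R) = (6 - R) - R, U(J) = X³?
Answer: 3588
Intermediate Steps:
U(J) = 64 (U(J) = 4³ = 64)
I = 26 (I = 2*13 = 26)
W(R) = 6 - 2*R
-78*(W(I) + 0*(U(2) - 6)) = -78*((6 - 2*26) + 0*(64 - 6)) = -78*((6 - 52) + 0*58) = -78*(-46 + 0) = -78*(-46) = 3588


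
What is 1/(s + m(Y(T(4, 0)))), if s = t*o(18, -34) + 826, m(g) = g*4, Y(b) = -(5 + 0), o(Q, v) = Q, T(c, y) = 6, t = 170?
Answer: 1/3866 ≈ 0.00025867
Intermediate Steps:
Y(b) = -5 (Y(b) = -1*5 = -5)
m(g) = 4*g
s = 3886 (s = 170*18 + 826 = 3060 + 826 = 3886)
1/(s + m(Y(T(4, 0)))) = 1/(3886 + 4*(-5)) = 1/(3886 - 20) = 1/3866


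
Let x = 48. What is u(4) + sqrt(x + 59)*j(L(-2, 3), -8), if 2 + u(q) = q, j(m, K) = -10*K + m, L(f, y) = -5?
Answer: 2 + 75*sqrt(107) ≈ 777.81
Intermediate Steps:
j(m, K) = m - 10*K
u(q) = -2 + q
u(4) + sqrt(x + 59)*j(L(-2, 3), -8) = (-2 + 4) + sqrt(48 + 59)*(-5 - 10*(-8)) = 2 + sqrt(107)*(-5 + 80) = 2 + sqrt(107)*75 = 2 + 75*sqrt(107)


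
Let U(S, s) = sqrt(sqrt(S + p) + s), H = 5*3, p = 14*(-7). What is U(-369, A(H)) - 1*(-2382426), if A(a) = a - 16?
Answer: 2382426 + sqrt(-1 + I*sqrt(467)) ≈ 2.3824e+6 + 3.364*I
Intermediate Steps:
p = -98
H = 15
A(a) = -16 + a
U(S, s) = sqrt(s + sqrt(-98 + S)) (U(S, s) = sqrt(sqrt(S - 98) + s) = sqrt(sqrt(-98 + S) + s) = sqrt(s + sqrt(-98 + S)))
U(-369, A(H)) - 1*(-2382426) = sqrt((-16 + 15) + sqrt(-98 - 369)) - 1*(-2382426) = sqrt(-1 + sqrt(-467)) + 2382426 = sqrt(-1 + I*sqrt(467)) + 2382426 = 2382426 + sqrt(-1 + I*sqrt(467))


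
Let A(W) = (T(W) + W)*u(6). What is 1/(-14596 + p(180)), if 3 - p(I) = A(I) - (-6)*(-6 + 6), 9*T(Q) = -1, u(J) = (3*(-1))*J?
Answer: -1/11355 ≈ -8.8067e-5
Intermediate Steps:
u(J) = -3*J
T(Q) = -⅑ (T(Q) = (⅑)*(-1) = -⅑)
A(W) = 2 - 18*W (A(W) = (-⅑ + W)*(-3*6) = (-⅑ + W)*(-18) = 2 - 18*W)
p(I) = 1 + 18*I (p(I) = 3 - ((2 - 18*I) - (-6)*(-6 + 6)) = 3 - ((2 - 18*I) - (-6)*0) = 3 - ((2 - 18*I) - 1*0) = 3 - ((2 - 18*I) + 0) = 3 - (2 - 18*I) = 3 + (-2 + 18*I) = 1 + 18*I)
1/(-14596 + p(180)) = 1/(-14596 + (1 + 18*180)) = 1/(-14596 + (1 + 3240)) = 1/(-14596 + 3241) = 1/(-11355) = -1/11355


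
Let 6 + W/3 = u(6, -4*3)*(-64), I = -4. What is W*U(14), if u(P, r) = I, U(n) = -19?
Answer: -14250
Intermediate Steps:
u(P, r) = -4
W = 750 (W = -18 + 3*(-4*(-64)) = -18 + 3*256 = -18 + 768 = 750)
W*U(14) = 750*(-19) = -14250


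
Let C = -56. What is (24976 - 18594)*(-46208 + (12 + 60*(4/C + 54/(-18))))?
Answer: -2071992884/7 ≈ -2.9600e+8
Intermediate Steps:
(24976 - 18594)*(-46208 + (12 + 60*(4/C + 54/(-18)))) = (24976 - 18594)*(-46208 + (12 + 60*(4/(-56) + 54/(-18)))) = 6382*(-46208 + (12 + 60*(4*(-1/56) + 54*(-1/18)))) = 6382*(-46208 + (12 + 60*(-1/14 - 3))) = 6382*(-46208 + (12 + 60*(-43/14))) = 6382*(-46208 + (12 - 1290/7)) = 6382*(-46208 - 1206/7) = 6382*(-324662/7) = -2071992884/7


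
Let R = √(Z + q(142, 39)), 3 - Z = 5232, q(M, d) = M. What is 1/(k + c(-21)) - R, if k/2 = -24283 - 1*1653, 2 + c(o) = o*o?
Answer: -1/51433 - I*√5087 ≈ -1.9443e-5 - 71.323*I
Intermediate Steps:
c(o) = -2 + o² (c(o) = -2 + o*o = -2 + o²)
Z = -5229 (Z = 3 - 1*5232 = 3 - 5232 = -5229)
k = -51872 (k = 2*(-24283 - 1*1653) = 2*(-24283 - 1653) = 2*(-25936) = -51872)
R = I*√5087 (R = √(-5229 + 142) = √(-5087) = I*√5087 ≈ 71.323*I)
1/(k + c(-21)) - R = 1/(-51872 + (-2 + (-21)²)) - I*√5087 = 1/(-51872 + (-2 + 441)) - I*√5087 = 1/(-51872 + 439) - I*√5087 = 1/(-51433) - I*√5087 = -1/51433 - I*√5087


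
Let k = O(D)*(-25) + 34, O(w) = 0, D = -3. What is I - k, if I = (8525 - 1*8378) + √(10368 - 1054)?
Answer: 113 + √9314 ≈ 209.51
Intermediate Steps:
k = 34 (k = 0*(-25) + 34 = 0 + 34 = 34)
I = 147 + √9314 (I = (8525 - 8378) + √9314 = 147 + √9314 ≈ 243.51)
I - k = (147 + √9314) - 1*34 = (147 + √9314) - 34 = 113 + √9314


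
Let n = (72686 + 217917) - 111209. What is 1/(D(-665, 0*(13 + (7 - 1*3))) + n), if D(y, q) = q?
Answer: 1/179394 ≈ 5.5743e-6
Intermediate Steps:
n = 179394 (n = 290603 - 111209 = 179394)
1/(D(-665, 0*(13 + (7 - 1*3))) + n) = 1/(0*(13 + (7 - 1*3)) + 179394) = 1/(0*(13 + (7 - 3)) + 179394) = 1/(0*(13 + 4) + 179394) = 1/(0*17 + 179394) = 1/(0 + 179394) = 1/179394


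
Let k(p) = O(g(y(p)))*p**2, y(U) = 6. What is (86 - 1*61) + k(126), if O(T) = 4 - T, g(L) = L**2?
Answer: -508007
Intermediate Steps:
k(p) = -32*p**2 (k(p) = (4 - 1*6**2)*p**2 = (4 - 1*36)*p**2 = (4 - 36)*p**2 = -32*p**2)
(86 - 1*61) + k(126) = (86 - 1*61) - 32*126**2 = (86 - 61) - 32*15876 = 25 - 508032 = -508007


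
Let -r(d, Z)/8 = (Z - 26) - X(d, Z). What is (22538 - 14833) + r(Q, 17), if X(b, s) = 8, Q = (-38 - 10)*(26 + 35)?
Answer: 7841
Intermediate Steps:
Q = -2928 (Q = -48*61 = -2928)
r(d, Z) = 272 - 8*Z (r(d, Z) = -8*((Z - 26) - 1*8) = -8*((-26 + Z) - 8) = -8*(-34 + Z) = 272 - 8*Z)
(22538 - 14833) + r(Q, 17) = (22538 - 14833) + (272 - 8*17) = 7705 + (272 - 136) = 7705 + 136 = 7841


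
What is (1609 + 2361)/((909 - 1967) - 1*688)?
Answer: -1985/873 ≈ -2.2738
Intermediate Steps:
(1609 + 2361)/((909 - 1967) - 1*688) = 3970/(-1058 - 688) = 3970/(-1746) = 3970*(-1/1746) = -1985/873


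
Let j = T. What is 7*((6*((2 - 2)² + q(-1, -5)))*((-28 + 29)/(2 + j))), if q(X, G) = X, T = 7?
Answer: -14/3 ≈ -4.6667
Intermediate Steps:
j = 7
7*((6*((2 - 2)² + q(-1, -5)))*((-28 + 29)/(2 + j))) = 7*((6*((2 - 2)² - 1))*((-28 + 29)/(2 + 7))) = 7*((6*(0² - 1))*(1/9)) = 7*((6*(0 - 1))*(1*(⅑))) = 7*((6*(-1))*(⅑)) = 7*(-6*⅑) = 7*(-⅔) = -14/3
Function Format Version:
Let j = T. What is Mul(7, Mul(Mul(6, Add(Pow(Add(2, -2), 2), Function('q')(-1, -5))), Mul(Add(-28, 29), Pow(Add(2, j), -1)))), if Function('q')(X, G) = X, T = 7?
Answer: Rational(-14, 3) ≈ -4.6667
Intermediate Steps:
j = 7
Mul(7, Mul(Mul(6, Add(Pow(Add(2, -2), 2), Function('q')(-1, -5))), Mul(Add(-28, 29), Pow(Add(2, j), -1)))) = Mul(7, Mul(Mul(6, Add(Pow(Add(2, -2), 2), -1)), Mul(Add(-28, 29), Pow(Add(2, 7), -1)))) = Mul(7, Mul(Mul(6, Add(Pow(0, 2), -1)), Mul(1, Pow(9, -1)))) = Mul(7, Mul(Mul(6, Add(0, -1)), Mul(1, Rational(1, 9)))) = Mul(7, Mul(Mul(6, -1), Rational(1, 9))) = Mul(7, Mul(-6, Rational(1, 9))) = Mul(7, Rational(-2, 3)) = Rational(-14, 3)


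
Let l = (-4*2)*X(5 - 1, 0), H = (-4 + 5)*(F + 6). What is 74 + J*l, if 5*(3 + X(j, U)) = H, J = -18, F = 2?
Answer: -638/5 ≈ -127.60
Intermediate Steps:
H = 8 (H = (-4 + 5)*(2 + 6) = 1*8 = 8)
X(j, U) = -7/5 (X(j, U) = -3 + (⅕)*8 = -3 + 8/5 = -7/5)
l = 56/5 (l = -4*2*(-7/5) = -8*(-7/5) = 56/5 ≈ 11.200)
74 + J*l = 74 - 18*56/5 = 74 - 1008/5 = -638/5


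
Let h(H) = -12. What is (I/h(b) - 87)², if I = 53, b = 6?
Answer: 1203409/144 ≈ 8357.0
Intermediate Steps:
(I/h(b) - 87)² = (53/(-12) - 87)² = (53*(-1/12) - 87)² = (-53/12 - 87)² = (-1097/12)² = 1203409/144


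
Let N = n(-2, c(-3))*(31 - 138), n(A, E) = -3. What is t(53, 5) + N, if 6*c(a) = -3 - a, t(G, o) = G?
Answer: 374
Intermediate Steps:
c(a) = -½ - a/6 (c(a) = (-3 - a)/6 = -½ - a/6)
N = 321 (N = -3*(31 - 138) = -3*(-107) = 321)
t(53, 5) + N = 53 + 321 = 374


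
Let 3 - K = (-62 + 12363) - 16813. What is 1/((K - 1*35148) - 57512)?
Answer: -1/88145 ≈ -1.1345e-5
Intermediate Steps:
K = 4515 (K = 3 - ((-62 + 12363) - 16813) = 3 - (12301 - 16813) = 3 - 1*(-4512) = 3 + 4512 = 4515)
1/((K - 1*35148) - 57512) = 1/((4515 - 1*35148) - 57512) = 1/((4515 - 35148) - 57512) = 1/(-30633 - 57512) = 1/(-88145) = -1/88145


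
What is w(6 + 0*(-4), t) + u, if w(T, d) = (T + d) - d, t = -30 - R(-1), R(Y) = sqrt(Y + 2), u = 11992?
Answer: 11998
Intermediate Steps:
R(Y) = sqrt(2 + Y)
t = -31 (t = -30 - sqrt(2 - 1) = -30 - sqrt(1) = -30 - 1*1 = -30 - 1 = -31)
w(T, d) = T
w(6 + 0*(-4), t) + u = (6 + 0*(-4)) + 11992 = (6 + 0) + 11992 = 6 + 11992 = 11998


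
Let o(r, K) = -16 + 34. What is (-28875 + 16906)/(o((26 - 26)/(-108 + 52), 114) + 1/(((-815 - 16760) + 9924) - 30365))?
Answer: -455013504/684287 ≈ -664.95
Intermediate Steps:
o(r, K) = 18
(-28875 + 16906)/(o((26 - 26)/(-108 + 52), 114) + 1/(((-815 - 16760) + 9924) - 30365)) = (-28875 + 16906)/(18 + 1/(((-815 - 16760) + 9924) - 30365)) = -11969/(18 + 1/((-17575 + 9924) - 30365)) = -11969/(18 + 1/(-7651 - 30365)) = -11969/(18 + 1/(-38016)) = -11969/(18 - 1/38016) = -11969/684287/38016 = -11969*38016/684287 = -455013504/684287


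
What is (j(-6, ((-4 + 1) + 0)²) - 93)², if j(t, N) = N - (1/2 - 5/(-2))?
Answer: 7569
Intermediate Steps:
j(t, N) = -3 + N (j(t, N) = N - (1*(½) - 5*(-½)) = N - (½ + 5/2) = N - 1*3 = N - 3 = -3 + N)
(j(-6, ((-4 + 1) + 0)²) - 93)² = ((-3 + ((-4 + 1) + 0)²) - 93)² = ((-3 + (-3 + 0)²) - 93)² = ((-3 + (-3)²) - 93)² = ((-3 + 9) - 93)² = (6 - 93)² = (-87)² = 7569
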